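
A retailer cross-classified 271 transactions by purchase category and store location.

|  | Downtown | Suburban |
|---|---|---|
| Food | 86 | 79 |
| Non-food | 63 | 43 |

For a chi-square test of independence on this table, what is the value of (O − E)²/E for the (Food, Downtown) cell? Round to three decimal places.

Row total (Food) = 165; column total (Downtown) = 149; N = 271.
Expected count E = 165 × 149 / 271 = 90.7196.
Contribution = (O − E)²/E = (86 − 90.7196)² / 90.7196 = 0.246.

0.246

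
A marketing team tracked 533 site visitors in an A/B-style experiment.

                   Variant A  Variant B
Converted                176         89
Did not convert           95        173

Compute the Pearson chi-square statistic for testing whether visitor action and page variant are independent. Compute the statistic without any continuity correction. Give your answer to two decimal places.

51.13

Row totals: 265, 268. Column totals: 271, 262. Grand total N = 533.
Expected counts (row total × column total / N):
  Converted, Variant A: 265×271/533 = 134.737
  Converted, Variant B: 265×262/533 = 130.263
  Did not convert, Variant A: 268×271/533 = 136.263
  Did not convert, Variant B: 268×262/533 = 131.737
Contributions (O − E)²/E:
  (176 − 134.737)²/134.737 = 12.6367
  (89 − 130.263)²/130.263 = 13.0708
  (95 − 136.263)²/136.263 = 12.4952
  (173 − 131.737)²/131.737 = 12.9245
χ² = 12.6367 + 13.0708 + 12.4952 + 12.9245 = 51.13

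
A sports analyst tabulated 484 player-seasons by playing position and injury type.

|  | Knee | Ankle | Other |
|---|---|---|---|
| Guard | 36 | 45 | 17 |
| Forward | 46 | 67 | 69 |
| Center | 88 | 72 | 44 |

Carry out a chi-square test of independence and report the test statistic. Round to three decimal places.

24.610

Row totals: 98, 182, 204. Column totals: 170, 184, 130. Grand total N = 484.
Expected counts (row total × column total / N):
  Guard, Knee: 98×170/484 = 34.4215
  Guard, Ankle: 98×184/484 = 37.2562
  Guard, Other: 98×130/484 = 26.3223
  Forward, Knee: 182×170/484 = 63.9256
  Forward, Ankle: 182×184/484 = 69.1901
  Forward, Other: 182×130/484 = 48.8843
  Center, Knee: 204×170/484 = 71.6529
  Center, Ankle: 204×184/484 = 77.5537
  Center, Other: 204×130/484 = 54.7934
Contributions (O − E)²/E:
  (36 − 34.4215)²/34.4215 = 0.0724
  (45 − 37.2562)²/37.2562 = 1.6096
  (17 − 26.3223)²/26.3223 = 3.3016
  (46 − 63.9256)²/63.9256 = 5.0266
  (67 − 69.1901)²/69.1901 = 0.0693
  (69 − 48.8843)²/48.8843 = 8.2775
  (88 − 71.6529)²/71.6529 = 3.7295
  (72 − 77.5537)²/77.5537 = 0.3977
  (44 − 54.7934)²/54.7934 = 2.1261
χ² = 0.0724 + 1.6096 + 3.3016 + 5.0266 + 0.0693 + 8.2775 + 3.7295 + 0.3977 + 2.1261 = 24.610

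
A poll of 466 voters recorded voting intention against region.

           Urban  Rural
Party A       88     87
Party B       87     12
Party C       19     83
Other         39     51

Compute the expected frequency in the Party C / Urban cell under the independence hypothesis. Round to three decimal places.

51.000

Row total (Party C) = 102; column total (Urban) = 233; grand total N = 466.
Expected count = (row total × column total) / N = 102 × 233 / 466 = 51.000.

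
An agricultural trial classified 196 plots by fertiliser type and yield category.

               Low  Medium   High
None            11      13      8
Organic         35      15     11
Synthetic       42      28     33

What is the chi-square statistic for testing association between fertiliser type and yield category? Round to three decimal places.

Row totals: 32, 61, 103. Column totals: 88, 56, 52. Grand total N = 196.
Expected counts (row total × column total / N):
  None, Low: 32×88/196 = 14.3673
  None, Medium: 32×56/196 = 9.1429
  None, High: 32×52/196 = 8.4898
  Organic, Low: 61×88/196 = 27.3878
  Organic, Medium: 61×56/196 = 17.4286
  Organic, High: 61×52/196 = 16.1837
  Synthetic, Low: 103×88/196 = 46.2449
  Synthetic, Medium: 103×56/196 = 29.4286
  Synthetic, High: 103×52/196 = 27.3265
Contributions (O − E)²/E:
  (11 − 14.3673)²/14.3673 = 0.7892
  (13 − 9.1429)²/9.1429 = 1.6272
  (8 − 8.4898)²/8.4898 = 0.0283
  (35 − 27.3878)²/27.3878 = 2.1157
  (15 − 17.4286)²/17.4286 = 0.3384
  (11 − 16.1837)²/16.1837 = 1.6604
  (42 − 46.2449)²/46.2449 = 0.3896
  (28 − 29.4286)²/29.4286 = 0.0694
  (33 − 27.3265)²/27.3265 = 1.1779
χ² = 0.7892 + 1.6272 + 0.0283 + 2.1157 + 0.3384 + 1.6604 + 0.3896 + 0.0694 + 1.1779 = 8.196

8.196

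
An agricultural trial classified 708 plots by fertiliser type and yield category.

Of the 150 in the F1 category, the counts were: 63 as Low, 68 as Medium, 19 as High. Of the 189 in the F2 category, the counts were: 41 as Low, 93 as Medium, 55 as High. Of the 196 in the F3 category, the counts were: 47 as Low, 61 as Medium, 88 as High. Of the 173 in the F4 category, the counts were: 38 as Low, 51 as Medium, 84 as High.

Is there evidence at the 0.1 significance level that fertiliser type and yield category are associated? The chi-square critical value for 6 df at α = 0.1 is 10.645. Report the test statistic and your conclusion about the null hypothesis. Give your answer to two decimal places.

68.86; reject H₀

Row totals: 150, 189, 196, 173. Column totals: 189, 273, 246. Grand total N = 708.
Expected counts (row total × column total / N):
  F1, Low: 150×189/708 = 40.042
  F1, Medium: 150×273/708 = 57.839
  F1, High: 150×246/708 = 52.119
  F2, Low: 189×189/708 = 50.453
  F2, Medium: 189×273/708 = 72.877
  F2, High: 189×246/708 = 65.669
  F3, Low: 196×189/708 = 52.322
  F3, Medium: 196×273/708 = 75.576
  F3, High: 196×246/708 = 68.102
  F4, Low: 173×189/708 = 46.182
  F4, Medium: 173×273/708 = 66.708
  F4, High: 173×246/708 = 60.110
Contributions (O − E)²/E:
  (63 − 40.042)²/40.042 = 13.1629
  (68 − 57.839)²/57.839 = 1.7851
  (19 − 52.119)²/52.119 = 21.0455
  (41 − 50.453)²/50.453 = 1.7711
  (93 − 72.877)²/72.877 = 5.5564
  (55 − 65.669)²/65.669 = 1.7334
  (47 − 52.322)²/52.322 = 0.5413
  (61 − 75.576)²/75.576 = 2.8112
  (88 − 68.102)²/68.102 = 5.8138
  (38 − 46.182)²/46.182 = 1.4496
  (51 − 66.708)²/66.708 = 3.6988
  (84 − 60.110)²/60.110 = 9.4948
χ² = 13.1629 + 1.7851 + 21.0455 + 1.7711 + 5.5564 + 1.7334 + 0.5413 + 2.8112 + 5.8138 + 1.4496 + 3.6988 + 9.4948 = 68.86
df = (4−1)(3−1) = 6. Since 68.86 > 10.645, reject the null hypothesis of independence at α = 0.1.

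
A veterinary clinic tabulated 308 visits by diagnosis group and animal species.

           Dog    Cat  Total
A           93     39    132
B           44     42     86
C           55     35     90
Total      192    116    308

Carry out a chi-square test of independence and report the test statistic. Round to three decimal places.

Grand total N = 308.
Expected counts (row total × column total / N):
  A, Dog: 132×192/308 = 82.2857
  A, Cat: 132×116/308 = 49.7143
  B, Dog: 86×192/308 = 53.6104
  B, Cat: 86×116/308 = 32.3896
  C, Dog: 90×192/308 = 56.1039
  C, Cat: 90×116/308 = 33.8961
Contributions (O − E)²/E:
  (93 − 82.2857)²/82.2857 = 1.3951
  (39 − 49.7143)²/49.7143 = 2.3091
  (44 − 53.6104)²/53.6104 = 1.7228
  (42 − 32.3896)²/32.3896 = 2.8515
  (55 − 56.1039)²/56.1039 = 0.0217
  (35 − 33.8961)²/33.8961 = 0.0360
χ² = 1.3951 + 2.3091 + 1.7228 + 2.8515 + 0.0217 + 0.0360 = 8.336

8.336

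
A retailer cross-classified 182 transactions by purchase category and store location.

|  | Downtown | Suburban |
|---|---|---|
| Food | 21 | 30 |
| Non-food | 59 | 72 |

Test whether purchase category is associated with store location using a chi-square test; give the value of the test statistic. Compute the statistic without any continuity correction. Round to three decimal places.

0.222

Row totals: 51, 131. Column totals: 80, 102. Grand total N = 182.
Expected counts (row total × column total / N):
  Food, Downtown: 51×80/182 = 22.4176
  Food, Suburban: 51×102/182 = 28.5824
  Non-food, Downtown: 131×80/182 = 57.5824
  Non-food, Suburban: 131×102/182 = 73.4176
Contributions (O − E)²/E:
  (21 − 22.4176)²/22.4176 = 0.0896
  (30 − 28.5824)²/28.5824 = 0.0703
  (59 − 57.5824)²/57.5824 = 0.0349
  (72 − 73.4176)²/73.4176 = 0.0274
χ² = 0.0896 + 0.0703 + 0.0349 + 0.0274 = 0.222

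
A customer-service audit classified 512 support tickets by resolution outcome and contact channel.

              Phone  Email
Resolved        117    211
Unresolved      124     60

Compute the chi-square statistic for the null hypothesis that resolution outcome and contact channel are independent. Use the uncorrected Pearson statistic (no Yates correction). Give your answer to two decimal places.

47.61

Row totals: 328, 184. Column totals: 241, 271. Grand total N = 512.
Expected counts (row total × column total / N):
  Resolved, Phone: 328×241/512 = 154.391
  Resolved, Email: 328×271/512 = 173.609
  Unresolved, Phone: 184×241/512 = 86.609
  Unresolved, Email: 184×271/512 = 97.391
Contributions (O − E)²/E:
  (117 − 154.391)²/154.391 = 9.0555
  (211 − 173.609)²/173.609 = 8.0531
  (124 − 86.609)²/86.609 = 16.1425
  (60 − 97.391)²/97.391 = 14.3554
χ² = 9.0555 + 8.0531 + 16.1425 + 14.3554 = 47.61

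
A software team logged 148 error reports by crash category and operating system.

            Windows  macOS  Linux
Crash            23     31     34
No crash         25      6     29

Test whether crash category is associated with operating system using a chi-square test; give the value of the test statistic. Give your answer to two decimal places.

Row totals: 88, 60. Column totals: 48, 37, 63. Grand total N = 148.
Expected counts (row total × column total / N):
  Crash, Windows: 88×48/148 = 28.541
  Crash, macOS: 88×37/148 = 22.000
  Crash, Linux: 88×63/148 = 37.459
  No crash, Windows: 60×48/148 = 19.459
  No crash, macOS: 60×37/148 = 15.000
  No crash, Linux: 60×63/148 = 25.541
Contributions (O − E)²/E:
  (23 − 28.541)²/28.541 = 1.0757
  (31 − 22.000)²/22.000 = 3.6818
  (34 − 37.459)²/37.459 = 0.3194
  (25 − 19.459)²/19.459 = 1.5778
  (6 − 15.000)²/15.000 = 5.4000
  (29 − 25.541)²/25.541 = 0.4684
χ² = 1.0757 + 3.6818 + 0.3194 + 1.5778 + 5.4000 + 0.4684 = 12.52

12.52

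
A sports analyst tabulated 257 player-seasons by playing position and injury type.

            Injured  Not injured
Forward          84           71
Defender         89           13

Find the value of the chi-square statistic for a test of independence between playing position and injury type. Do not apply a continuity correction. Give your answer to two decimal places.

Row totals: 155, 102. Column totals: 173, 84. Grand total N = 257.
Expected counts (row total × column total / N):
  Forward, Injured: 155×173/257 = 104.339
  Forward, Not injured: 155×84/257 = 50.661
  Defender, Injured: 102×173/257 = 68.661
  Defender, Not injured: 102×84/257 = 33.339
Contributions (O − E)²/E:
  (84 − 104.339)²/104.339 = 3.9647
  (71 − 50.661)²/50.661 = 8.1655
  (89 − 68.661)²/68.661 = 6.0249
  (13 − 33.339)²/33.339 = 12.4081
χ² = 3.9647 + 8.1655 + 6.0249 + 12.4081 = 30.56

30.56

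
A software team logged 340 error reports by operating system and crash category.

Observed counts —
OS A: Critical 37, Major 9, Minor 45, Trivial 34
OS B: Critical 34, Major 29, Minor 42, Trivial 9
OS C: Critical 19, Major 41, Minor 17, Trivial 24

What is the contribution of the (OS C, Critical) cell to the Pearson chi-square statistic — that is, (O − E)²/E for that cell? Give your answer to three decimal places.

Row total (OS C) = 101; column total (Critical) = 90; N = 340.
Expected count E = 101 × 90 / 340 = 26.73529.
Contribution = (O − E)²/E = (19 − 26.73529)² / 26.73529 = 2.238.

2.238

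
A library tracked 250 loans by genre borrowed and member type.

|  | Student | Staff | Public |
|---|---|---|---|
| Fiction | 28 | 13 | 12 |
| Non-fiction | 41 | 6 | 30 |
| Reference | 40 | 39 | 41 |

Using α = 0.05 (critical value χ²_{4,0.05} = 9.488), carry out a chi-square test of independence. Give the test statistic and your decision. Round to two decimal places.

20.56; reject H₀

Row totals: 53, 77, 120. Column totals: 109, 58, 83. Grand total N = 250.
Expected counts (row total × column total / N):
  Fiction, Student: 53×109/250 = 23.108
  Fiction, Staff: 53×58/250 = 12.296
  Fiction, Public: 53×83/250 = 17.596
  Non-fiction, Student: 77×109/250 = 33.572
  Non-fiction, Staff: 77×58/250 = 17.864
  Non-fiction, Public: 77×83/250 = 25.564
  Reference, Student: 120×109/250 = 52.320
  Reference, Staff: 120×58/250 = 27.840
  Reference, Public: 120×83/250 = 39.840
Contributions (O − E)²/E:
  (28 − 23.108)²/23.108 = 1.0356
  (13 − 12.296)²/12.296 = 0.0403
  (12 − 17.596)²/17.596 = 1.7797
  (41 − 33.572)²/33.572 = 1.6435
  (6 − 17.864)²/17.864 = 7.8792
  (30 − 25.564)²/25.564 = 0.7698
  (40 − 52.320)²/52.320 = 2.9010
  (39 − 27.840)²/27.840 = 4.4736
  (41 − 39.840)²/39.840 = 0.0338
χ² = 1.0356 + 0.0403 + 1.7797 + 1.6435 + 7.8792 + 0.7698 + 2.9010 + 4.4736 + 0.0338 = 20.56
df = (3−1)(3−1) = 4. Since 20.56 > 9.488, reject the null hypothesis of independence at α = 0.05.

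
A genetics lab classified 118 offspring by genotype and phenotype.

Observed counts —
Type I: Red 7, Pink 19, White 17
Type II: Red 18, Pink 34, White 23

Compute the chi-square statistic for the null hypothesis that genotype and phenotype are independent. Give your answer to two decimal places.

Row totals: 43, 75. Column totals: 25, 53, 40. Grand total N = 118.
Expected counts (row total × column total / N):
  Type I, Red: 43×25/118 = 9.110
  Type I, Pink: 43×53/118 = 19.314
  Type I, White: 43×40/118 = 14.576
  Type II, Red: 75×25/118 = 15.890
  Type II, Pink: 75×53/118 = 33.686
  Type II, White: 75×40/118 = 25.424
Contributions (O − E)²/E:
  (7 − 9.110)²/9.110 = 0.4887
  (19 − 19.314)²/19.314 = 0.0051
  (17 − 14.576)²/14.576 = 0.4031
  (18 − 15.890)²/15.890 = 0.2802
  (34 − 33.686)²/33.686 = 0.0029
  (23 − 25.424)²/25.424 = 0.2311
χ² = 0.4887 + 0.0051 + 0.4031 + 0.2802 + 0.0029 + 0.2311 = 1.41

1.41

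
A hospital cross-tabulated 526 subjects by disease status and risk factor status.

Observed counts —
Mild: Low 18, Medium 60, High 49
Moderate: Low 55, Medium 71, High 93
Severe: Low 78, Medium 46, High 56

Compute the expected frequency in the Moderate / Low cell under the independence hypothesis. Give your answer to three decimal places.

62.869

Row total (Moderate) = 219; column total (Low) = 151; grand total N = 526.
Expected count = (row total × column total) / N = 219 × 151 / 526 = 62.869.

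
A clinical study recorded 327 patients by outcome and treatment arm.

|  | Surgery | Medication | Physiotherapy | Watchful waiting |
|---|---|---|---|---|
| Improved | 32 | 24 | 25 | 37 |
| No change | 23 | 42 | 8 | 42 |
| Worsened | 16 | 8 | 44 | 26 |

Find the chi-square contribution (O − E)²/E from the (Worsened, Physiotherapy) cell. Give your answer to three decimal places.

21.600

Row total (Worsened) = 94; column total (Physiotherapy) = 77; N = 327.
Expected count E = 94 × 77 / 327 = 22.13456.
Contribution = (O − E)²/E = (44 − 22.13456)² / 22.13456 = 21.600.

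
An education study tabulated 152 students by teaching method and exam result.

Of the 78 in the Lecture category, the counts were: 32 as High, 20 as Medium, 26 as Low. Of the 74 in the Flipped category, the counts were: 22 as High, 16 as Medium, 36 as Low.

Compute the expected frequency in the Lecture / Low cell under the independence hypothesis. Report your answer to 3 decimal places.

31.816

Row total (Lecture) = 78; column total (Low) = 62; grand total N = 152.
Expected count = (row total × column total) / N = 78 × 62 / 152 = 31.816.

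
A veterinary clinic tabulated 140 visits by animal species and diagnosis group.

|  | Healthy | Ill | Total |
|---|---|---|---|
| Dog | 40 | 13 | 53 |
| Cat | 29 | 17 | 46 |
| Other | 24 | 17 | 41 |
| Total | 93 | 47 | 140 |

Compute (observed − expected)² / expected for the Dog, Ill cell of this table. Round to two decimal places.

1.29

Row total (Dog) = 53; column total (Ill) = 47; N = 140.
Expected count E = 53 × 47 / 140 = 17.7929.
Contribution = (O − E)²/E = (13 − 17.7929)² / 17.7929 = 1.29.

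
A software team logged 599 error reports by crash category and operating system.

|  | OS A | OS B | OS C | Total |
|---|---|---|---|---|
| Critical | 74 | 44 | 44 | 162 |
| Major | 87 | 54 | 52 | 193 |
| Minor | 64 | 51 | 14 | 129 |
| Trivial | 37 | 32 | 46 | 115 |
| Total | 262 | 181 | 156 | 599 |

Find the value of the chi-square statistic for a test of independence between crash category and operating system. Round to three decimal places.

Grand total N = 599.
Expected counts (row total × column total / N):
  Critical, OS A: 162×262/599 = 70.8581
  Critical, OS B: 162×181/599 = 48.9516
  Critical, OS C: 162×156/599 = 42.1903
  Major, OS A: 193×262/599 = 84.4174
  Major, OS B: 193×181/599 = 58.3189
  Major, OS C: 193×156/599 = 50.2638
  Minor, OS A: 129×262/599 = 56.4240
  Minor, OS B: 129×181/599 = 38.9800
  Minor, OS C: 129×156/599 = 33.5960
  Trivial, OS A: 115×262/599 = 50.3005
  Trivial, OS B: 115×181/599 = 34.7496
  Trivial, OS C: 115×156/599 = 29.9499
Contributions (O − E)²/E:
  (74 − 70.8581)²/70.8581 = 0.1393
  (44 − 48.9516)²/48.9516 = 0.5009
  (44 − 42.1903)²/42.1903 = 0.0776
  (87 − 84.4174)²/84.4174 = 0.0790
  (54 − 58.3189)²/58.3189 = 0.3198
  (52 − 50.2638)²/50.2638 = 0.0600
  (64 − 56.4240)²/56.4240 = 1.0172
  (51 − 38.9800)²/38.9800 = 3.7065
  (14 − 33.5960)²/33.5960 = 11.4300
  (37 − 50.3005)²/50.3005 = 3.5169
  (32 − 34.7496)²/34.7496 = 0.2176
  (46 − 29.9499)²/29.9499 = 8.6012
χ² = 0.1393 + 0.5009 + 0.0776 + 0.0790 + 0.3198 + 0.0600 + 1.0172 + 3.7065 + 11.4300 + 3.5169 + 0.2176 + 8.6012 = 29.666

29.666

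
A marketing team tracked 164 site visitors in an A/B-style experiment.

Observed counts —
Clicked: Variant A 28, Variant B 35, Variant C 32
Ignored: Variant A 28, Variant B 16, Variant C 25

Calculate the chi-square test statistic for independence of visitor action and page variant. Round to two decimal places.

3.91

Row totals: 95, 69. Column totals: 56, 51, 57. Grand total N = 164.
Expected counts (row total × column total / N):
  Clicked, Variant A: 95×56/164 = 32.439
  Clicked, Variant B: 95×51/164 = 29.543
  Clicked, Variant C: 95×57/164 = 33.018
  Ignored, Variant A: 69×56/164 = 23.561
  Ignored, Variant B: 69×51/164 = 21.457
  Ignored, Variant C: 69×57/164 = 23.982
Contributions (O − E)²/E:
  (28 − 32.439)²/32.439 = 0.6074
  (35 − 29.543)²/29.543 = 1.0080
  (32 − 33.018)²/33.018 = 0.0314
  (28 − 23.561)²/23.561 = 0.8363
  (16 − 21.457)²/21.457 = 1.3878
  (25 − 23.982)²/23.982 = 0.0432
χ² = 0.6074 + 1.0080 + 0.0314 + 0.8363 + 1.3878 + 0.0432 = 3.91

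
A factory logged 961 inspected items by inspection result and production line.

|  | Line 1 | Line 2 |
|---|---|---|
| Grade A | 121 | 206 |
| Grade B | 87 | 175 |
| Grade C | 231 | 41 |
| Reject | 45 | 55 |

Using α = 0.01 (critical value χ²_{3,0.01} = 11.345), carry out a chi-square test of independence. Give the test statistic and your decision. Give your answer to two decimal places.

185.33; reject H₀

Row totals: 327, 262, 272, 100. Column totals: 484, 477. Grand total N = 961.
Expected counts (row total × column total / N):
  Grade A, Line 1: 327×484/961 = 164.6909
  Grade A, Line 2: 327×477/961 = 162.3091
  Grade B, Line 1: 262×484/961 = 131.9542
  Grade B, Line 2: 262×477/961 = 130.0458
  Grade C, Line 1: 272×484/961 = 136.9906
  Grade C, Line 2: 272×477/961 = 135.0094
  Reject, Line 1: 100×484/961 = 50.3642
  Reject, Line 2: 100×477/961 = 49.6358
Contributions (O − E)²/E:
  (121 − 164.6909)²/164.6909 = 11.5908
  (206 − 162.3091)²/162.3091 = 11.7609
  (87 − 131.9542)²/131.9542 = 15.3150
  (175 − 130.0458)²/130.0458 = 15.5398
  (231 − 136.9906)²/136.9906 = 64.5137
  (41 − 135.0094)²/135.0094 = 65.4604
  (45 − 50.3642)²/50.3642 = 0.5713
  (55 − 49.6358)²/49.6358 = 0.5797
χ² = 11.5908 + 11.7609 + 15.3150 + 15.5398 + 64.5137 + 65.4604 + 0.5713 + 0.5797 = 185.33
df = (4−1)(2−1) = 3. Since 185.33 > 11.345, reject the null hypothesis of independence at α = 0.01.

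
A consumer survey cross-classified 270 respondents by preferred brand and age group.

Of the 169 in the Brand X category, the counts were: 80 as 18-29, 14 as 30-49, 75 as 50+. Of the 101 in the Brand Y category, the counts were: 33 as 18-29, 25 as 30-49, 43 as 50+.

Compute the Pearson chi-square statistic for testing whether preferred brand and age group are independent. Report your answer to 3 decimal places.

15.165

Row totals: 169, 101. Column totals: 113, 39, 118. Grand total N = 270.
Expected counts (row total × column total / N):
  Brand X, 18-29: 169×113/270 = 70.7296
  Brand X, 30-49: 169×39/270 = 24.4111
  Brand X, 50+: 169×118/270 = 73.8593
  Brand Y, 18-29: 101×113/270 = 42.2704
  Brand Y, 30-49: 101×39/270 = 14.5889
  Brand Y, 50+: 101×118/270 = 44.1407
Contributions (O − E)²/E:
  (80 − 70.7296)²/70.7296 = 1.2151
  (14 − 24.4111)²/24.4111 = 4.4402
  (75 − 73.8593)²/73.8593 = 0.0176
  (33 − 42.2704)²/42.2704 = 2.0331
  (25 − 14.5889)²/14.5889 = 7.4297
  (43 − 44.1407)²/44.1407 = 0.0295
χ² = 1.2151 + 4.4402 + 0.0176 + 2.0331 + 7.4297 + 0.0295 = 15.165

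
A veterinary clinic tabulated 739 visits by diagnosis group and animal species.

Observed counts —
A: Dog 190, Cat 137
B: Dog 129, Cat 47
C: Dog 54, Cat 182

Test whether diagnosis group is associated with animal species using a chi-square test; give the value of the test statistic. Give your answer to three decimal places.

Row totals: 327, 176, 236. Column totals: 373, 366. Grand total N = 739.
Expected counts (row total × column total / N):
  A, Dog: 327×373/739 = 165.0487
  A, Cat: 327×366/739 = 161.9513
  B, Dog: 176×373/739 = 88.8336
  B, Cat: 176×366/739 = 87.1664
  C, Dog: 236×373/739 = 119.1177
  C, Cat: 236×366/739 = 116.8823
Contributions (O − E)²/E:
  (190 − 165.0487)²/165.0487 = 3.7720
  (137 − 161.9513)²/161.9513 = 3.8442
  (129 − 88.8336)²/88.8336 = 18.1614
  (47 − 87.1664)²/87.1664 = 18.5087
  (54 − 119.1177)²/119.1177 = 35.5977
  (182 − 116.8823)²/116.8823 = 36.2785
χ² = 3.7720 + 3.8442 + 18.1614 + 18.5087 + 35.5977 + 36.2785 = 116.163

116.163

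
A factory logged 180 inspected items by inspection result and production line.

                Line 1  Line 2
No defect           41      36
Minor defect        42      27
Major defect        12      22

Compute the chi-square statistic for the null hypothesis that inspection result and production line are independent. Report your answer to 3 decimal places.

Row totals: 77, 69, 34. Column totals: 95, 85. Grand total N = 180.
Expected counts (row total × column total / N):
  No defect, Line 1: 77×95/180 = 40.6389
  No defect, Line 2: 77×85/180 = 36.3611
  Minor defect, Line 1: 69×95/180 = 36.4167
  Minor defect, Line 2: 69×85/180 = 32.5833
  Major defect, Line 1: 34×95/180 = 17.9444
  Major defect, Line 2: 34×85/180 = 16.0556
Contributions (O − E)²/E:
  (41 − 40.6389)²/40.6389 = 0.0032
  (36 − 36.3611)²/36.3611 = 0.0036
  (42 − 36.4167)²/36.4167 = 0.8560
  (27 − 32.5833)²/32.5833 = 0.9567
  (12 − 17.9444)²/17.9444 = 1.9692
  (22 − 16.0556)²/16.0556 = 2.2008
χ² = 0.0032 + 0.0036 + 0.8560 + 0.9567 + 1.9692 + 2.2008 = 5.990

5.990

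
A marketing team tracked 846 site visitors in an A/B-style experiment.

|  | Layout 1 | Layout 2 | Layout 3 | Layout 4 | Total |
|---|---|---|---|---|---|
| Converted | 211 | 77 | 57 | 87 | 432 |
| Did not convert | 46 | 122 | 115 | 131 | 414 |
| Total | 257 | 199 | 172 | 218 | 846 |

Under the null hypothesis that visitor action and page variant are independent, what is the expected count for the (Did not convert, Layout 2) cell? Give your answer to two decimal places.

97.38

Row total (Did not convert) = 414; column total (Layout 2) = 199; grand total N = 846.
Expected count = (row total × column total) / N = 414 × 199 / 846 = 97.38.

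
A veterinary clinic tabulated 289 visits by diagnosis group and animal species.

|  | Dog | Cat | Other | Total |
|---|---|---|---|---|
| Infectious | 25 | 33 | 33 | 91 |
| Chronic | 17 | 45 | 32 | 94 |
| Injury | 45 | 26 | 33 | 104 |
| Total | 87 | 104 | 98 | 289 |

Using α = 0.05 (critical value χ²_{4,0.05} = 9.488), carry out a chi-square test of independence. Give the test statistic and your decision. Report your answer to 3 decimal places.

18.183; reject H₀

Grand total N = 289.
Expected counts (row total × column total / N):
  Infectious, Dog: 91×87/289 = 27.3945
  Infectious, Cat: 91×104/289 = 32.7474
  Infectious, Other: 91×98/289 = 30.8581
  Chronic, Dog: 94×87/289 = 28.2976
  Chronic, Cat: 94×104/289 = 33.8270
  Chronic, Other: 94×98/289 = 31.8754
  Injury, Dog: 104×87/289 = 31.3080
  Injury, Cat: 104×104/289 = 37.4256
  Injury, Other: 104×98/289 = 35.2664
Contributions (O − E)²/E:
  (25 − 27.3945)²/27.3945 = 0.2093
  (33 − 32.7474)²/32.7474 = 0.0019
  (33 − 30.8581)²/30.8581 = 0.1487
  (17 − 28.2976)²/28.2976 = 4.5105
  (45 − 33.8270)²/33.8270 = 3.6904
  (32 − 31.8754)²/31.8754 = 0.0005
  (45 − 31.3080)²/31.3080 = 5.9880
  (26 − 37.4256)²/37.4256 = 3.4881
  (33 − 35.2664)²/35.2664 = 0.1457
χ² = 0.2093 + 0.0019 + 0.1487 + 4.5105 + 3.6904 + 0.0005 + 5.9880 + 3.4881 + 0.1457 = 18.183
df = (3−1)(3−1) = 4. Since 18.183 > 9.488, reject the null hypothesis of independence at α = 0.05.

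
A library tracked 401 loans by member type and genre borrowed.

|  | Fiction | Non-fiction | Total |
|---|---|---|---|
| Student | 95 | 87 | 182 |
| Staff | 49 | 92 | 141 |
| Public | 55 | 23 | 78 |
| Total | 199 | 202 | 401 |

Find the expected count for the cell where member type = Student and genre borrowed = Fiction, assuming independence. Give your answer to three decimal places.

Row total (Student) = 182; column total (Fiction) = 199; grand total N = 401.
Expected count = (row total × column total) / N = 182 × 199 / 401 = 90.319.

90.319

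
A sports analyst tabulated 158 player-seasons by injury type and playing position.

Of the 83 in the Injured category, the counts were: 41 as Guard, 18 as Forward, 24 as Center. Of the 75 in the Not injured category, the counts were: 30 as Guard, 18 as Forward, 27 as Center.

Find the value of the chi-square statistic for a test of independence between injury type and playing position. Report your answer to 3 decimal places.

1.479

Row totals: 83, 75. Column totals: 71, 36, 51. Grand total N = 158.
Expected counts (row total × column total / N):
  Injured, Guard: 83×71/158 = 37.2975
  Injured, Forward: 83×36/158 = 18.9114
  Injured, Center: 83×51/158 = 26.7911
  Not injured, Guard: 75×71/158 = 33.7025
  Not injured, Forward: 75×36/158 = 17.0886
  Not injured, Center: 75×51/158 = 24.2089
Contributions (O − E)²/E:
  (41 − 37.2975)²/37.2975 = 0.3675
  (18 − 18.9114)²/18.9114 = 0.0439
  (24 − 26.7911)²/26.7911 = 0.2908
  (30 − 33.7025)²/33.7025 = 0.4068
  (18 − 17.0886)²/17.0886 = 0.0486
  (27 − 24.2089)²/24.2089 = 0.3218
χ² = 0.3675 + 0.0439 + 0.2908 + 0.4068 + 0.0486 + 0.3218 = 1.479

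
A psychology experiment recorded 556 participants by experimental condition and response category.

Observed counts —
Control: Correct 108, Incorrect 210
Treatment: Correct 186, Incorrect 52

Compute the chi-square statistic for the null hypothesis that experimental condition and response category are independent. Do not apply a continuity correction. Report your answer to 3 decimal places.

106.674

Row totals: 318, 238. Column totals: 294, 262. Grand total N = 556.
Expected counts (row total × column total / N):
  Control, Correct: 318×294/556 = 168.1511
  Control, Incorrect: 318×262/556 = 149.8489
  Treatment, Correct: 238×294/556 = 125.8489
  Treatment, Incorrect: 238×262/556 = 112.1511
Contributions (O − E)²/E:
  (108 − 168.1511)²/168.1511 = 21.5173
  (210 − 149.8489)²/149.8489 = 24.1454
  (186 − 125.8489)²/125.8489 = 28.7500
  (52 − 112.1511)²/112.1511 = 32.2614
χ² = 21.5173 + 24.1454 + 28.7500 + 32.2614 = 106.674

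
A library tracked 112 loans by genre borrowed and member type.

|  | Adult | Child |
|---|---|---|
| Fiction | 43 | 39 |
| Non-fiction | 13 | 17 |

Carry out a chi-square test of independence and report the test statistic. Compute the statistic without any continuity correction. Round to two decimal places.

Row totals: 82, 30. Column totals: 56, 56. Grand total N = 112.
Expected counts (row total × column total / N):
  Fiction, Adult: 82×56/112 = 41.000
  Fiction, Child: 82×56/112 = 41.000
  Non-fiction, Adult: 30×56/112 = 15.000
  Non-fiction, Child: 30×56/112 = 15.000
Contributions (O − E)²/E:
  (43 − 41.000)²/41.000 = 0.0976
  (39 − 41.000)²/41.000 = 0.0976
  (13 − 15.000)²/15.000 = 0.2667
  (17 − 15.000)²/15.000 = 0.2667
χ² = 0.0976 + 0.0976 + 0.2667 + 0.2667 = 0.73

0.73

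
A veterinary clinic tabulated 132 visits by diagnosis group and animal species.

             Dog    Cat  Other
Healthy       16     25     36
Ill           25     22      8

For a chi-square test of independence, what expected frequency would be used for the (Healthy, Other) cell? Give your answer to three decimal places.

25.667

Row total (Healthy) = 77; column total (Other) = 44; grand total N = 132.
Expected count = (row total × column total) / N = 77 × 44 / 132 = 25.667.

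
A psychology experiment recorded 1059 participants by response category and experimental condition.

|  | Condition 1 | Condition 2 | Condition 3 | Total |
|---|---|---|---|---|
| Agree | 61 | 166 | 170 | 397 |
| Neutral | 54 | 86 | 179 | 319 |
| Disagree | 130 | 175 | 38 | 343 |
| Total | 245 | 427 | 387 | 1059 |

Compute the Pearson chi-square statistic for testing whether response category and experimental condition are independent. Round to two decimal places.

170.65

Grand total N = 1059.
Expected counts (row total × column total / N):
  Agree, Condition 1: 397×245/1059 = 91.8461
  Agree, Condition 2: 397×427/1059 = 160.0746
  Agree, Condition 3: 397×387/1059 = 145.0793
  Neutral, Condition 1: 319×245/1059 = 73.8008
  Neutral, Condition 2: 319×427/1059 = 128.6242
  Neutral, Condition 3: 319×387/1059 = 116.5751
  Disagree, Condition 1: 343×245/1059 = 79.3532
  Disagree, Condition 2: 343×427/1059 = 138.3012
  Disagree, Condition 3: 343×387/1059 = 125.3456
Contributions (O − E)²/E:
  (61 − 91.8461)²/91.8461 = 10.3595
  (166 − 160.0746)²/160.0746 = 0.2193
  (170 − 145.0793)²/145.0793 = 4.2807
  (54 − 73.8008)²/73.8008 = 5.3126
  (86 − 128.6242)²/128.6242 = 14.1250
  (179 − 116.5751)²/116.5751 = 33.4280
  (130 − 79.3532)²/79.3532 = 32.3251
  (175 − 138.3012)²/138.3012 = 9.7382
  (38 − 125.3456)²/125.3456 = 60.8657
χ² = 10.3595 + 0.2193 + 4.2807 + 5.3126 + 14.1250 + 33.4280 + 32.3251 + 9.7382 + 60.8657 = 170.65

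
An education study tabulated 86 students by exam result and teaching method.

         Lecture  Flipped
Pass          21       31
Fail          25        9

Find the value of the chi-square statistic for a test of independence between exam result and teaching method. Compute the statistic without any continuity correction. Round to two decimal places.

Row totals: 52, 34. Column totals: 46, 40. Grand total N = 86.
Expected counts (row total × column total / N):
  Pass, Lecture: 52×46/86 = 27.814
  Pass, Flipped: 52×40/86 = 24.186
  Fail, Lecture: 34×46/86 = 18.186
  Fail, Flipped: 34×40/86 = 15.814
Contributions (O − E)²/E:
  (21 − 27.814)²/27.814 = 1.6693
  (31 − 24.186)²/24.186 = 1.9197
  (25 − 18.186)²/18.186 = 2.5531
  (9 − 15.814)²/15.814 = 2.9360
χ² = 1.6693 + 1.9197 + 2.5531 + 2.9360 = 9.08

9.08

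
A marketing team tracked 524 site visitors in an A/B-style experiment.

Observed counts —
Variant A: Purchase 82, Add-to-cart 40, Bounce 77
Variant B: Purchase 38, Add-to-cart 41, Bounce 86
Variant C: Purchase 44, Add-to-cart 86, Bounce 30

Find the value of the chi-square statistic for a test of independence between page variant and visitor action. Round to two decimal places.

70.68

Row totals: 199, 165, 160. Column totals: 164, 167, 193. Grand total N = 524.
Expected counts (row total × column total / N):
  Variant A, Purchase: 199×164/524 = 62.282
  Variant A, Add-to-cart: 199×167/524 = 63.422
  Variant A, Bounce: 199×193/524 = 73.296
  Variant B, Purchase: 165×164/524 = 51.641
  Variant B, Add-to-cart: 165×167/524 = 52.586
  Variant B, Bounce: 165×193/524 = 60.773
  Variant C, Purchase: 160×164/524 = 50.076
  Variant C, Add-to-cart: 160×167/524 = 50.992
  Variant C, Bounce: 160×193/524 = 58.931
Contributions (O − E)²/E:
  (82 − 62.282)²/62.282 = 6.2426
  (40 − 63.422)²/63.422 = 8.6498
  (77 − 73.296)²/73.296 = 0.1872
  (38 − 51.641)²/51.641 = 3.6033
  (41 − 52.586)²/52.586 = 2.5527
  (86 − 60.773)²/60.773 = 10.4718
  (44 − 50.076)²/50.076 = 0.7372
  (86 − 50.992)²/50.992 = 24.0344
  (30 − 58.931)²/58.931 = 14.2031
χ² = 6.2426 + 8.6498 + 0.1872 + 3.6033 + 2.5527 + 10.4718 + 0.7372 + 24.0344 + 14.2031 = 70.68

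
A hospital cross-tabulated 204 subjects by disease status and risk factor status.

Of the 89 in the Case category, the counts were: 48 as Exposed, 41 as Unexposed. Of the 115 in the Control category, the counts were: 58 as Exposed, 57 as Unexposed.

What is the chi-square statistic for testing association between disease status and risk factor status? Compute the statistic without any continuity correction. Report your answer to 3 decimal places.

0.246

Row totals: 89, 115. Column totals: 106, 98. Grand total N = 204.
Expected counts (row total × column total / N):
  Case, Exposed: 89×106/204 = 46.2451
  Case, Unexposed: 89×98/204 = 42.7549
  Control, Exposed: 115×106/204 = 59.7549
  Control, Unexposed: 115×98/204 = 55.2451
Contributions (O − E)²/E:
  (48 − 46.2451)²/46.2451 = 0.0666
  (41 − 42.7549)²/42.7549 = 0.0720
  (58 − 59.7549)²/59.7549 = 0.0515
  (57 − 55.2451)²/55.2451 = 0.0557
χ² = 0.0666 + 0.0720 + 0.0515 + 0.0557 = 0.246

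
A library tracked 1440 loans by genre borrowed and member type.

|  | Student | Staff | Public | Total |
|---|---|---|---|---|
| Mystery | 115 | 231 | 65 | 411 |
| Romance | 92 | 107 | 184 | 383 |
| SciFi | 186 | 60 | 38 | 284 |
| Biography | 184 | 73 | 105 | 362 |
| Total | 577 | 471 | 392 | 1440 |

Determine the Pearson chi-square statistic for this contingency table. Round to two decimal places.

Grand total N = 1440.
Expected counts (row total × column total / N):
  Mystery, Student: 411×577/1440 = 164.685
  Mystery, Staff: 411×471/1440 = 134.431
  Mystery, Public: 411×392/1440 = 111.883
  Romance, Student: 383×577/1440 = 153.466
  Romance, Staff: 383×471/1440 = 125.273
  Romance, Public: 383×392/1440 = 104.261
  SciFi, Student: 284×577/1440 = 113.797
  SciFi, Staff: 284×471/1440 = 92.892
  SciFi, Public: 284×392/1440 = 77.311
  Biography, Student: 362×577/1440 = 145.051
  Biography, Staff: 362×471/1440 = 118.404
  Biography, Public: 362×392/1440 = 98.544
Contributions (O − E)²/E:
  (115 − 164.685)²/164.685 = 14.9898
  (231 − 134.431)²/134.431 = 69.3707
  (65 − 111.883)²/111.883 = 19.6457
  (92 − 153.466)²/153.466 = 24.6183
  (107 − 125.273)²/125.273 = 2.6654
  (184 − 104.261)²/104.261 = 60.9845
  (186 − 113.797)²/113.797 = 45.8120
  (60 − 92.892)²/92.892 = 11.6467
  (38 − 77.311)²/77.311 = 19.9888
  (184 − 145.051)²/145.051 = 10.4586
  (73 − 118.404)²/118.404 = 17.4109
  (105 − 98.544)²/98.544 = 0.4230
χ² = 14.9898 + 69.3707 + 19.6457 + 24.6183 + 2.6654 + 60.9845 + 45.8120 + 11.6467 + 19.9888 + 10.4586 + 17.4109 + 0.4230 = 298.01

298.01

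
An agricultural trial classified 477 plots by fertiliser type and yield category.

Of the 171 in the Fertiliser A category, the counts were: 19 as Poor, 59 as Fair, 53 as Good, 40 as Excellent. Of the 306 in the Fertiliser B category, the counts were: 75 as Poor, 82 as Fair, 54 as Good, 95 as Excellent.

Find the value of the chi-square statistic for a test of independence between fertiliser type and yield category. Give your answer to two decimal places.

Row totals: 171, 306. Column totals: 94, 141, 107, 135. Grand total N = 477.
Expected counts (row total × column total / N):
  Fertiliser A, Poor: 171×94/477 = 33.698
  Fertiliser A, Fair: 171×141/477 = 50.547
  Fertiliser A, Good: 171×107/477 = 38.358
  Fertiliser A, Excellent: 171×135/477 = 48.396
  Fertiliser B, Poor: 306×94/477 = 60.302
  Fertiliser B, Fair: 306×141/477 = 90.453
  Fertiliser B, Good: 306×107/477 = 68.642
  Fertiliser B, Excellent: 306×135/477 = 86.604
Contributions (O − E)²/E:
  (19 − 33.698)²/33.698 = 6.4108
  (59 − 50.547)²/50.547 = 1.4136
  (53 − 38.358)²/38.358 = 5.5891
  (40 − 48.396)²/48.396 = 1.4566
  (75 − 60.302)²/60.302 = 3.5825
  (82 − 90.453)²/90.453 = 0.7899
  (54 − 68.642)²/68.642 = 3.1233
  (95 − 86.604)²/86.604 = 0.8140
χ² = 6.4108 + 1.4136 + 5.5891 + 1.4566 + 3.5825 + 0.7899 + 3.1233 + 0.8140 = 23.18

23.18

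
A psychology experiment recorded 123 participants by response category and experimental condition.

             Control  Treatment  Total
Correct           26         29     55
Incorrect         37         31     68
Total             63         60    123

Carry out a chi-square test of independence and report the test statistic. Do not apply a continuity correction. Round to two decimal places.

0.62

Grand total N = 123.
Expected counts (row total × column total / N):
  Correct, Control: 55×63/123 = 28.171
  Correct, Treatment: 55×60/123 = 26.829
  Incorrect, Control: 68×63/123 = 34.829
  Incorrect, Treatment: 68×60/123 = 33.171
Contributions (O − E)²/E:
  (26 − 28.171)²/28.171 = 0.1673
  (29 − 26.829)²/26.829 = 0.1757
  (37 − 34.829)²/34.829 = 0.1353
  (31 − 33.171)²/33.171 = 0.1421
χ² = 0.1673 + 0.1757 + 0.1353 + 0.1421 = 0.62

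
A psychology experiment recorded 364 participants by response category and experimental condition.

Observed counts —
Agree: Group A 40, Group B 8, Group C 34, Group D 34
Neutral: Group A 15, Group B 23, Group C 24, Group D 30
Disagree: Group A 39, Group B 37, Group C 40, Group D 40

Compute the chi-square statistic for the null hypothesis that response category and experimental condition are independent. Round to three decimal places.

20.726

Row totals: 116, 92, 156. Column totals: 94, 68, 98, 104. Grand total N = 364.
Expected counts (row total × column total / N):
  Agree, Group A: 116×94/364 = 29.9560
  Agree, Group B: 116×68/364 = 21.6703
  Agree, Group C: 116×98/364 = 31.2308
  Agree, Group D: 116×104/364 = 33.1429
  Neutral, Group A: 92×94/364 = 23.7582
  Neutral, Group B: 92×68/364 = 17.1868
  Neutral, Group C: 92×98/364 = 24.7692
  Neutral, Group D: 92×104/364 = 26.2857
  Disagree, Group A: 156×94/364 = 40.2857
  Disagree, Group B: 156×68/364 = 29.1429
  Disagree, Group C: 156×98/364 = 42.0000
  Disagree, Group D: 156×104/364 = 44.5714
Contributions (O − E)²/E:
  (40 − 29.9560)²/29.9560 = 3.3677
  (8 − 21.6703)²/21.6703 = 8.6237
  (34 − 31.2308)²/31.2308 = 0.2455
  (34 − 33.1429)²/33.1429 = 0.0222
  (15 − 23.7582)²/23.7582 = 3.2286
  (23 − 17.1868)²/17.1868 = 1.9662
  (24 − 24.7692)²/24.7692 = 0.0239
  (30 − 26.2857)²/26.2857 = 0.5248
  (39 − 40.2857)²/40.2857 = 0.0410
  (37 − 29.1429)²/29.1429 = 2.1183
  (40 − 42.0000)²/42.0000 = 0.0952
  (40 − 44.5714)²/44.5714 = 0.4689
χ² = 3.3677 + 8.6237 + 0.2455 + 0.0222 + 3.2286 + 1.9662 + 0.0239 + 0.5248 + 0.0410 + 2.1183 + 0.0952 + 0.4689 = 20.726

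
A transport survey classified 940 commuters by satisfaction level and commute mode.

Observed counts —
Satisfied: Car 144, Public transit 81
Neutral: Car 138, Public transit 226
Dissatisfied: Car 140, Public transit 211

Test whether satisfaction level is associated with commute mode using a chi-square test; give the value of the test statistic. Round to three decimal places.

Row totals: 225, 364, 351. Column totals: 422, 518. Grand total N = 940.
Expected counts (row total × column total / N):
  Satisfied, Car: 225×422/940 = 101.010638
  Satisfied, Public transit: 225×518/940 = 123.989362
  Neutral, Car: 364×422/940 = 163.412766
  Neutral, Public transit: 364×518/940 = 200.587234
  Dissatisfied, Car: 351×422/940 = 157.576596
  Dissatisfied, Public transit: 351×518/940 = 193.423404
Contributions (O − E)²/E:
  (144 − 101.010638)²/101.010638 = 18.2959
  (81 − 123.989362)²/123.989362 = 14.9052
  (138 − 163.412766)²/163.412766 = 3.9520
  (226 − 200.587234)²/200.587234 = 3.2196
  (140 − 157.576596)²/157.576596 = 1.9605
  (211 − 193.423404)²/193.423404 = 1.5972
χ² = 18.2959 + 14.9052 + 3.9520 + 3.2196 + 1.9605 + 1.5972 = 43.930

43.930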